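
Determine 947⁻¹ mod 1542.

863

1542 = 1*947 + 595
947 = 1*595 + 352
595 = 1*352 + 243
352 = 1*243 + 109
243 = 2*109 + 25
109 = 4*25 + 9
25 = 2*9 + 7
9 = 1*7 + 2
7 = 3*2 + 1
2 = 2*1 + 0
gcd(947, 1542) = 1, so the inverse exists.
Back-substitute for 1:
1 = 1*7 − 3*2
  = −3*9 + 4*7
  = 4*25 − 11*9
  = −11*109 + 48*25
  = 48*243 − 107*109
  = −107*352 + 155*243
  = 155*595 − 262*352
  = −262*947 + 417*595
  = 417*1542 − 679*947
So 947⁻¹ ≡ −679 ≡ 863 (mod 1542).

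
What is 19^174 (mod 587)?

196

174 in binary is 10101110, i.e. 174 = 128 + 32 + 8 + 4 + 2.
19^1 ≡ 19 (mod 587)
19^2 ≡ 19^2 = 361 (mod 587)
19^4 ≡ 361^2 = 130321 ≡ 7 (mod 587)
19^8 ≡ 7^2 = 49 (mod 587)
19^16 ≡ 49^2 = 2401 ≡ 53 (mod 587)
19^32 ≡ 53^2 = 2809 ≡ 461 (mod 587)
19^64 ≡ 461^2 = 212521 ≡ 27 (mod 587)
19^128 ≡ 27^2 = 729 ≡ 142 (mod 587)
19^174 = 19^128 × 19^32 × 19^8 × 19^4 × 19^2 ≡ 142 × 461 × 49 × 7 × 361 (mod 587).
Accumulate the product:
142 × 461 = 65462 ≡ 305
305 × 49 = 14945 ≡ 270
270 × 7 = 1890 ≡ 129
129 × 361 = 46569 ≡ 196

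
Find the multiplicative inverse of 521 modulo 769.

400

769 = 1*521 + 248
521 = 2*248 + 25
248 = 9*25 + 23
25 = 1*23 + 2
23 = 11*2 + 1
2 = 2*1 + 0
gcd(521, 769) = 1, so the inverse exists.
Bézout: 1 = 250*769 − 369*521.
So 521⁻¹ ≡ −369 ≡ 400 (mod 769).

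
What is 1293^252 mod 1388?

593

252 in binary is 11111100, i.e. 252 = 128 + 64 + 32 + 16 + 8 + 4.
1293^1 ≡ 1293 (mod 1388)
1293^2 ≡ 1293^2 = 1671849 ≡ 697 (mod 1388)
1293^4 ≡ 697^2 = 485809 ≡ 9 (mod 1388)
1293^8 ≡ 9^2 = 81 (mod 1388)
1293^16 ≡ 81^2 = 6561 ≡ 1009 (mod 1388)
1293^32 ≡ 1009^2 = 1018081 ≡ 677 (mod 1388)
1293^64 ≡ 677^2 = 458329 ≡ 289 (mod 1388)
1293^128 ≡ 289^2 = 83521 ≡ 241 (mod 1388)
1293^252 = 1293^128 × 1293^64 × 1293^32 × 1293^16 × 1293^8 × 1293^4 ≡ 241 × 289 × 677 × 1009 × 81 × 9 (mod 1388).
Accumulate the product:
241 × 289 = 69649 ≡ 249
249 × 677 = 168573 ≡ 625
625 × 1009 = 630625 ≡ 473
473 × 81 = 38313 ≡ 837
837 × 9 = 7533 ≡ 593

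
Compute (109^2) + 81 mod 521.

(109)^2 ≡ 419 (mod 521)
419 + 81 = 500

500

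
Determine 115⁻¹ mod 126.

103

126 = 1×115 + 11
115 = 10×11 + 5
11 = 2×5 + 1
5 = 5×1 + 0
gcd(115, 126) = 1, so the inverse exists.
Bézout: 1 = 21×126 − 23×115.
So 115⁻¹ ≡ −23 ≡ 103 (mod 126).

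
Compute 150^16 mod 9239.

By square-and-multiply:
150^1 ≡ 150 (mod 9239)
150^2 ≡ 150^2 = 22500 ≡ 4022 (mod 9239)
150^4 ≡ 4022^2 = 16176484 ≡ 8234 (mod 9239)
150^8 ≡ 8234^2 = 67798756 ≡ 2974 (mod 9239)
150^16 ≡ 2974^2 = 8844676 ≡ 2953 (mod 9239)
So 150^16 ≡ 2953 (mod 9239).

2953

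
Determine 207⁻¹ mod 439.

316

439 = 2×207 + 25
207 = 8×25 + 7
25 = 3×7 + 4
7 = 1×4 + 3
4 = 1×3 + 1
3 = 3×1 + 0
gcd(207, 439) = 1, so the inverse exists.
Back-substitute for 1:
1 = 1×4 − 1×3
  = −1×7 + 2×4
  = 2×25 − 7×7
  = −7×207 + 58×25
  = 58×439 − 123×207
So 207⁻¹ ≡ −123 ≡ 316 (mod 439).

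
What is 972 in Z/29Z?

972 = 33×29 + 15, so 972 ≡ 15 (mod 29).

15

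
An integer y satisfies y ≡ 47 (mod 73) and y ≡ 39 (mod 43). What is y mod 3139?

2748

73⁻¹ mod 43: 73·33 ≡ 1 (mod 43), so 73⁻¹ ≡ 33.
y = 47 + 73·((39 − 47)·33 mod 43) = 47 + 73·37 = 2748.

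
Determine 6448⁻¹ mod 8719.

8504

8719 = 1×6448 + 2271
6448 = 2×2271 + 1906
2271 = 1×1906 + 365
1906 = 5×365 + 81
365 = 4×81 + 41
81 = 1×41 + 40
41 = 1×40 + 1
40 = 40×1 + 0
gcd(6448, 8719) = 1, so the inverse exists.
Bézout: 1 = 159×8719 − 215×6448.
So 6448⁻¹ ≡ −215 ≡ 8504 (mod 8719).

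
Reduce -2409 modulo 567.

426

-2409 = -5*567 + 426, so -2409 ≡ 426 (mod 567).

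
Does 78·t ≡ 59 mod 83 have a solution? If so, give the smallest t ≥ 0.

gcd(78, 83) = 1, so a unique solution mod 83 exists.
78⁻¹ ≡ 33 (mod 83).
t ≡ 33·59 ≡ 38 (mod 83).

38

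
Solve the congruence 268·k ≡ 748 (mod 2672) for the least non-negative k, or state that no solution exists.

gcd(268, 2672) = 4, and 4 | 748, so solutions exist.
Divide through by 4: 67·k ≡ 187 mod 668.
67⁻¹ ≡ 339 (mod 668).
k ≡ 339·187 ≡ 601 (mod 668).
The smallest non-negative solution is k = 601.

601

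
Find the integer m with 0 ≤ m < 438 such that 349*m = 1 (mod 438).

187

438 = 1×349 + 89
349 = 3×89 + 82
89 = 1×82 + 7
82 = 11×7 + 5
7 = 1×5 + 2
5 = 2×2 + 1
2 = 2×1 + 0
gcd(349, 438) = 1, so the inverse exists.
Back-substitute for 1:
1 = 1×5 − 2×2
  = −2×7 + 3×5
  = 3×82 − 35×7
  = −35×89 + 38×82
  = 38×349 − 149×89
  = −149×438 + 187×349
So 349⁻¹ ≡ 187 (mod 438).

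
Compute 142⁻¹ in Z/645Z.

By the extended Euclidean algorithm:
645 = 4*142 + 77
142 = 1*77 + 65
77 = 1*65 + 12
65 = 5*12 + 5
12 = 2*5 + 2
5 = 2*2 + 1
2 = 2*1 + 0
gcd(142, 645) = 1, so the inverse exists.
Bézout: 1 = −59*645 + 268*142.
So 142⁻¹ ≡ 268 (mod 645).

268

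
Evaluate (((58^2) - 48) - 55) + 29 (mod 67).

(58)^2 ≡ 14 (mod 67)
14 - 48 = -34 ≡ 33 (mod 67)
33 - 55 = -22 ≡ 45 (mod 67)
45 + 29 = 74 ≡ 7 (mod 67)

7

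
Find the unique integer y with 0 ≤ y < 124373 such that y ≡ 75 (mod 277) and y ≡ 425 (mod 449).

277⁻¹ mod 449: 277·201 ≡ 1 (mod 449), so 277⁻¹ ≡ 201.
y = 75 + 277·((425 − 75)·201 mod 449) = 75 + 277·306 = 84837.

84837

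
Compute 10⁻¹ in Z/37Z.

26

By the extended Euclidean algorithm:
37 = 3·10 + 7
10 = 1·7 + 3
7 = 2·3 + 1
3 = 3·1 + 0
gcd(10, 37) = 1, so the inverse exists.
Back-substitute for 1:
1 = 1·7 − 2·3
  = −2·10 + 3·7
  = 3·37 − 11·10
So 10⁻¹ ≡ −11 ≡ 26 (mod 37).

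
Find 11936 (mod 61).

11936 = 195*61 + 41, so 11936 ≡ 41 (mod 61).

41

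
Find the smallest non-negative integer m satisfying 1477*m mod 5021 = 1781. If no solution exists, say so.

gcd(1477, 5021) = 1, so a unique solution mod 5021 exists.
1477⁻¹ ≡ 3770 (mod 5021).
m ≡ 3770*1781 ≡ 1293 (mod 5021).

1293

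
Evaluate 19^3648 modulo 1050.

19^1 ≡ 19 (mod 1050)
19^2 ≡ 19^2 = 361 (mod 1050)
19^4 ≡ 361^2 = 130321 ≡ 121 (mod 1050)
19^8 ≡ 121^2 = 14641 ≡ 991 (mod 1050)
19^16 ≡ 991^2 = 982081 ≡ 331 (mod 1050)
19^32 ≡ 331^2 = 109561 ≡ 361 (mod 1050)
19^64 ≡ 361^2 = 130321 ≡ 121 (mod 1050)
19^128 ≡ 121^2 = 14641 ≡ 991 (mod 1050)
19^256 ≡ 991^2 = 982081 ≡ 331 (mod 1050)
19^512 ≡ 331^2 = 109561 ≡ 361 (mod 1050)
19^1024 ≡ 361^2 = 130321 ≡ 121 (mod 1050)
19^2048 ≡ 121^2 = 14641 ≡ 991 (mod 1050)
19^3648 = 19^2048 · 19^1024 · 19^512 · 19^64 ≡ 991 · 121 · 361 · 121 (mod 1050).
Accumulate the product:
991 · 121 = 119911 ≡ 211
211 · 361 = 76171 ≡ 571
571 · 121 = 69091 ≡ 841

841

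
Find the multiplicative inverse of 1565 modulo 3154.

3154 = 2×1565 + 24
1565 = 65×24 + 5
24 = 4×5 + 4
5 = 1×4 + 1
4 = 4×1 + 0
gcd(1565, 3154) = 1, so the inverse exists.
Back-substitute for 1:
1 = 1×5 − 1×4
  = −1×24 + 5×5
  = 5×1565 − 326×24
  = −326×3154 + 657×1565
So 1565⁻¹ ≡ 657 (mod 3154).

657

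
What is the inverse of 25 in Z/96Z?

Apply the Euclidean algorithm and back-substitute:
96 = 3·25 + 21
25 = 1·21 + 4
21 = 5·4 + 1
4 = 4·1 + 0
gcd(25, 96) = 1, so the inverse exists.
Bézout: 1 = 6·96 − 23·25.
So 25⁻¹ ≡ −23 ≡ 73 (mod 96).

73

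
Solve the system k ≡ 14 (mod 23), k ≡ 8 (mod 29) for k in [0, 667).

23⁻¹ mod 29: 23*24 ≡ 1 (mod 29), so 23⁻¹ ≡ 24.
k = 14 + 23*((8 − 14)*24 mod 29) = 14 + 23*1 = 37.

37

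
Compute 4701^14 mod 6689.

Compute successive squares:
14 in binary is 1110, i.e. 14 = 8 + 4 + 2.
4701^1 ≡ 4701 (mod 6689)
4701^2 ≡ 4701^2 = 22099401 ≡ 5634 (mod 6689)
4701^4 ≡ 5634^2 = 31741956 ≡ 2651 (mod 6689)
4701^8 ≡ 2651^2 = 7027801 ≡ 4351 (mod 6689)
4701^14 = 4701^8 · 4701^4 · 4701^2 ≡ 4351 · 2651 · 5634 (mod 6689).
Accumulate the product:
4351 · 2651 = 11534501 ≡ 2665
2665 · 5634 = 15014610 ≡ 4494

4494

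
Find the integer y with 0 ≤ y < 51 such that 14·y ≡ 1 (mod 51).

11

Apply the Euclidean algorithm and back-substitute:
51 = 3×14 + 9
14 = 1×9 + 5
9 = 1×5 + 4
5 = 1×4 + 1
4 = 4×1 + 0
gcd(14, 51) = 1, so the inverse exists.
Bézout: 1 = −3×51 + 11×14.
So 14⁻¹ ≡ 11 (mod 51).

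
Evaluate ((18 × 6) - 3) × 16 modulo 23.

1

18 × 6 = 108 ≡ 16 (mod 23)
16 - 3 = 13
13 × 16 = 208 ≡ 1 (mod 23)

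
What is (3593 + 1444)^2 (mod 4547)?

3593 + 1444 = 5037 ≡ 490 (mod 4547)
(490)^2 ≡ 3656 (mod 4547)

3656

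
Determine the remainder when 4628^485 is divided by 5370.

4628^1 ≡ 4628 (mod 5370)
4628^2 ≡ 4628^2 = 21418384 ≡ 2824 (mod 5370)
4628^4 ≡ 2824^2 = 7974976 ≡ 526 (mod 5370)
4628^8 ≡ 526^2 = 276676 ≡ 2806 (mod 5370)
4628^16 ≡ 2806^2 = 7873636 ≡ 1216 (mod 5370)
4628^32 ≡ 1216^2 = 1478656 ≡ 1906 (mod 5370)
4628^64 ≡ 1906^2 = 3632836 ≡ 2716 (mod 5370)
4628^128 ≡ 2716^2 = 7376656 ≡ 3646 (mod 5370)
4628^256 ≡ 3646^2 = 13293316 ≡ 2566 (mod 5370)
4628^485 = 4628^256 · 4628^128 · 4628^64 · 4628^32 · 4628^4 · 4628^1 ≡ 2566 · 3646 · 2716 · 1906 · 526 · 4628 (mod 5370).
Accumulate the product:
2566 · 3646 = 9355636 ≡ 1096
1096 · 2716 = 2976736 ≡ 1756
1756 · 1906 = 3346936 ≡ 1426
1426 · 526 = 750076 ≡ 3646
3646 · 4628 = 16873688 ≡ 1148

1148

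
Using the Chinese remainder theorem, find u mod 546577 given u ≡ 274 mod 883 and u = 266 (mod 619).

883⁻¹ mod 619: 883*68 ≡ 1 (mod 619), so 883⁻¹ ≡ 68.
u = 274 + 883*((266 − 274)*68 mod 619) = 274 + 883*75 = 66499.
Check: 66499 mod 883 = 274, 66499 mod 619 = 266. ✓

66499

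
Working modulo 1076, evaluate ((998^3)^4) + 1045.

(998)^3 ≡ 1040 (mod 1076)
(1040)^4 ≡ 1056 (mod 1076)
1056 + 1045 = 2101 ≡ 1025 (mod 1076)

1025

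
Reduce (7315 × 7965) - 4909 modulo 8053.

7315 × 7965 = 58263975 ≡ 520 (mod 8053)
520 - 4909 = -4389 ≡ 3664 (mod 8053)

3664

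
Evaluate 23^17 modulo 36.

11

17 in binary is 10001, i.e. 17 = 16 + 1.
23^1 ≡ 23 (mod 36)
23^2 ≡ 23^2 = 529 ≡ 25 (mod 36)
23^4 ≡ 25^2 = 625 ≡ 13 (mod 36)
23^8 ≡ 13^2 = 169 ≡ 25 (mod 36)
23^16 ≡ 25^2 = 625 ≡ 13 (mod 36)
23^17 = 23^16 · 23^1 ≡ 13 · 23 (mod 36).
13 · 23 = 299 ≡ 11 (mod 36).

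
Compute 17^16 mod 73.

64

By square-and-multiply:
17^1 ≡ 17 (mod 73)
17^2 ≡ 17^2 = 289 ≡ 70 (mod 73)
17^4 ≡ 70^2 = 4900 ≡ 9 (mod 73)
17^8 ≡ 9^2 = 81 ≡ 8 (mod 73)
17^16 ≡ 8^2 = 64 (mod 73)
So 17^16 ≡ 64 (mod 73).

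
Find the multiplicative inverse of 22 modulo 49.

29

Apply the Euclidean algorithm and back-substitute:
49 = 2*22 + 5
22 = 4*5 + 2
5 = 2*2 + 1
2 = 2*1 + 0
gcd(22, 49) = 1, so the inverse exists.
Back-substitute for 1:
1 = 1*5 − 2*2
  = −2*22 + 9*5
  = 9*49 − 20*22
So 22⁻¹ ≡ −20 ≡ 29 (mod 49).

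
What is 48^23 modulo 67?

34

By square-and-multiply:
23 in binary is 10111, i.e. 23 = 16 + 4 + 2 + 1.
48^1 ≡ 48 (mod 67)
48^2 ≡ 48^2 = 2304 ≡ 26 (mod 67)
48^4 ≡ 26^2 = 676 ≡ 6 (mod 67)
48^8 ≡ 6^2 = 36 (mod 67)
48^16 ≡ 36^2 = 1296 ≡ 23 (mod 67)
48^23 = 48^16 × 48^4 × 48^2 × 48^1 ≡ 23 × 6 × 26 × 48 (mod 67).
Accumulate the product:
23 × 6 = 138 ≡ 4
4 × 26 = 104 ≡ 37
37 × 48 = 1776 ≡ 34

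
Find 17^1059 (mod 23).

Compute successive squares:
17^1 ≡ 17 (mod 23)
17^2 ≡ 17^2 = 289 ≡ 13 (mod 23)
17^4 ≡ 13^2 = 169 ≡ 8 (mod 23)
17^8 ≡ 8^2 = 64 ≡ 18 (mod 23)
17^16 ≡ 18^2 = 324 ≡ 2 (mod 23)
17^32 ≡ 2^2 = 4 (mod 23)
17^64 ≡ 4^2 = 16 (mod 23)
17^128 ≡ 16^2 = 256 ≡ 3 (mod 23)
17^256 ≡ 3^2 = 9 (mod 23)
17^512 ≡ 9^2 = 81 ≡ 12 (mod 23)
17^1024 ≡ 12^2 = 144 ≡ 6 (mod 23)
17^1059 = 17^1024 × 17^32 × 17^2 × 17^1 ≡ 6 × 4 × 13 × 17 (mod 23).
Accumulate the product:
6 × 4 = 24 ≡ 1
1 × 13 = 13
13 × 17 = 221 ≡ 14

14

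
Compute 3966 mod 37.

3966 = 107×37 + 7, so 3966 ≡ 7 (mod 37).

7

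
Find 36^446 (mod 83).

7

446 in binary is 110111110, i.e. 446 = 256 + 128 + 32 + 16 + 8 + 4 + 2.
36^1 ≡ 36 (mod 83)
36^2 ≡ 36^2 = 1296 ≡ 51 (mod 83)
36^4 ≡ 51^2 = 2601 ≡ 28 (mod 83)
36^8 ≡ 28^2 = 784 ≡ 37 (mod 83)
36^16 ≡ 37^2 = 1369 ≡ 41 (mod 83)
36^32 ≡ 41^2 = 1681 ≡ 21 (mod 83)
36^64 ≡ 21^2 = 441 ≡ 26 (mod 83)
36^128 ≡ 26^2 = 676 ≡ 12 (mod 83)
36^256 ≡ 12^2 = 144 ≡ 61 (mod 83)
36^446 = 36^256 × 36^128 × 36^32 × 36^16 × 36^8 × 36^4 × 36^2 ≡ 61 × 12 × 21 × 41 × 37 × 28 × 51 (mod 83).
Accumulate the product:
61 × 12 = 732 ≡ 68
68 × 21 = 1428 ≡ 17
17 × 41 = 697 ≡ 33
33 × 37 = 1221 ≡ 59
59 × 28 = 1652 ≡ 75
75 × 51 = 3825 ≡ 7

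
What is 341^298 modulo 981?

955

298 in binary is 100101010, i.e. 298 = 256 + 32 + 8 + 2.
341^1 ≡ 341 (mod 981)
341^2 ≡ 341^2 = 116281 ≡ 523 (mod 981)
341^4 ≡ 523^2 = 273529 ≡ 811 (mod 981)
341^8 ≡ 811^2 = 657721 ≡ 451 (mod 981)
341^16 ≡ 451^2 = 203401 ≡ 334 (mod 981)
341^32 ≡ 334^2 = 111556 ≡ 703 (mod 981)
341^64 ≡ 703^2 = 494209 ≡ 766 (mod 981)
341^128 ≡ 766^2 = 586756 ≡ 118 (mod 981)
341^256 ≡ 118^2 = 13924 ≡ 190 (mod 981)
341^298 = 341^256 · 341^32 · 341^8 · 341^2 ≡ 190 · 703 · 451 · 523 (mod 981).
Accumulate the product:
190 · 703 = 133570 ≡ 154
154 · 451 = 69454 ≡ 784
784 · 523 = 410032 ≡ 955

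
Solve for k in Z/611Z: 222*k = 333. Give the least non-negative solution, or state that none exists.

gcd(222, 611) = 1, so a unique solution mod 611 exists.
222⁻¹ ≡ 300 (mod 611).
k ≡ 300*333 ≡ 307 (mod 611).

307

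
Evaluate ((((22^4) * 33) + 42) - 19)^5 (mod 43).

(22)^4 ≡ 35 (mod 43)
35 * 33 = 1155 ≡ 37 (mod 43)
37 + 42 = 79 ≡ 36 (mod 43)
36 - 19 = 17
(17)^5 ≡ 40 (mod 43)

40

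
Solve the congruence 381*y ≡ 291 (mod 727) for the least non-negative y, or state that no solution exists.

gcd(381, 727) = 1, so a unique solution mod 727 exists.
381⁻¹ ≡ 187 (mod 727).
y ≡ 187*291 ≡ 619 (mod 727).

619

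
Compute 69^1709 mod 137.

19

Using repeated squaring:
69^1 ≡ 69 (mod 137)
69^2 ≡ 69^2 = 4761 ≡ 103 (mod 137)
69^4 ≡ 103^2 = 10609 ≡ 60 (mod 137)
69^8 ≡ 60^2 = 3600 ≡ 38 (mod 137)
69^16 ≡ 38^2 = 1444 ≡ 74 (mod 137)
69^32 ≡ 74^2 = 5476 ≡ 133 (mod 137)
69^64 ≡ 133^2 = 17689 ≡ 16 (mod 137)
69^128 ≡ 16^2 = 256 ≡ 119 (mod 137)
69^256 ≡ 119^2 = 14161 ≡ 50 (mod 137)
69^512 ≡ 50^2 = 2500 ≡ 34 (mod 137)
69^1024 ≡ 34^2 = 1156 ≡ 60 (mod 137)
69^1709 = 69^1024 * 69^512 * 69^128 * 69^32 * 69^8 * 69^4 * 69^1 ≡ 60 * 34 * 119 * 133 * 38 * 60 * 69 (mod 137).
Accumulate the product:
60 * 34 = 2040 ≡ 122
122 * 119 = 14518 ≡ 133
133 * 133 = 17689 ≡ 16
16 * 38 = 608 ≡ 60
60 * 60 = 3600 ≡ 38
38 * 69 = 2622 ≡ 19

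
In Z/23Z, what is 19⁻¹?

By the extended Euclidean algorithm:
23 = 1×19 + 4
19 = 4×4 + 3
4 = 1×3 + 1
3 = 3×1 + 0
gcd(19, 23) = 1, so the inverse exists.
Back-substitute for 1:
1 = 1×4 − 1×3
  = −1×19 + 5×4
  = 5×23 − 6×19
So 19⁻¹ ≡ −6 ≡ 17 (mod 23).

17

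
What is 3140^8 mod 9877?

3140^1 ≡ 3140 (mod 9877)
3140^2 ≡ 3140^2 = 9859600 ≡ 2354 (mod 9877)
3140^4 ≡ 2354^2 = 5541316 ≡ 319 (mod 9877)
3140^8 ≡ 319^2 = 101761 ≡ 2991 (mod 9877)
So 3140^8 ≡ 2991 (mod 9877).

2991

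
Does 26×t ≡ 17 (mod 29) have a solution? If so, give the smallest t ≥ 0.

4

gcd(26, 29) = 1, so a unique solution mod 29 exists.
26⁻¹ ≡ 19 (mod 29).
t ≡ 19×17 ≡ 4 (mod 29).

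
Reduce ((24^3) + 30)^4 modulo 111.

(24)^3 ≡ 60 (mod 111)
60 + 30 = 90
(90)^4 ≡ 9 (mod 111)

9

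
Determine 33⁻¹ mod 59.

By the extended Euclidean algorithm:
59 = 1·33 + 26
33 = 1·26 + 7
26 = 3·7 + 5
7 = 1·5 + 2
5 = 2·2 + 1
2 = 2·1 + 0
gcd(33, 59) = 1, so the inverse exists.
Back-substitute for 1:
1 = 1·5 − 2·2
  = −2·7 + 3·5
  = 3·26 − 11·7
  = −11·33 + 14·26
  = 14·59 − 25·33
So 33⁻¹ ≡ −25 ≡ 34 (mod 59).

34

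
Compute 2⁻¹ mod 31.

31 = 15*2 + 1
2 = 2*1 + 0
gcd(2, 31) = 1, so the inverse exists.
Back-substitute for 1:
1 = 1*31 − 15*2
So 2⁻¹ ≡ −15 ≡ 16 (mod 31).

16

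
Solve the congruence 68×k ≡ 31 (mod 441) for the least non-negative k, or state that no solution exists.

gcd(68, 441) = 1, so a unique solution mod 441 exists.
68⁻¹ ≡ 227 (mod 441).
k ≡ 227×31 ≡ 422 (mod 441).

422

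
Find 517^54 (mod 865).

9

54 in binary is 110110, i.e. 54 = 32 + 16 + 4 + 2.
517^1 ≡ 517 (mod 865)
517^2 ≡ 517^2 = 267289 ≡ 4 (mod 865)
517^4 ≡ 4^2 = 16 (mod 865)
517^8 ≡ 16^2 = 256 (mod 865)
517^16 ≡ 256^2 = 65536 ≡ 661 (mod 865)
517^32 ≡ 661^2 = 436921 ≡ 96 (mod 865)
517^54 = 517^32 × 517^16 × 517^4 × 517^2 ≡ 96 × 661 × 16 × 4 (mod 865).
Accumulate the product:
96 × 661 = 63456 ≡ 311
311 × 16 = 4976 ≡ 651
651 × 4 = 2604 ≡ 9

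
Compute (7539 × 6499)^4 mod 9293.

2817

7539 × 6499 = 48995961 ≡ 3265 (mod 9293)
(3265)^4 ≡ 2817 (mod 9293)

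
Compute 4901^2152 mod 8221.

Compute successive squares:
4901^1 ≡ 4901 (mod 8221)
4901^2 ≡ 4901^2 = 24019801 ≡ 6260 (mod 8221)
4901^4 ≡ 6260^2 = 39187600 ≡ 6314 (mod 8221)
4901^8 ≡ 6314^2 = 39866596 ≡ 2967 (mod 8221)
4901^16 ≡ 2967^2 = 8803089 ≡ 6619 (mod 8221)
4901^32 ≡ 6619^2 = 43811161 ≡ 1452 (mod 8221)
4901^64 ≡ 1452^2 = 2108304 ≡ 3728 (mod 8221)
4901^128 ≡ 3728^2 = 13897984 ≡ 4494 (mod 8221)
4901^256 ≡ 4494^2 = 20196036 ≡ 5260 (mod 8221)
4901^512 ≡ 5260^2 = 27667600 ≡ 3935 (mod 8221)
4901^1024 ≡ 3935^2 = 15484225 ≡ 4082 (mod 8221)
4901^2048 ≡ 4082^2 = 16662724 ≡ 6978 (mod 8221)
4901^2152 = 4901^2048 * 4901^64 * 4901^32 * 4901^8 ≡ 6978 * 3728 * 1452 * 2967 (mod 8221).
Accumulate the product:
6978 * 3728 = 26013984 ≡ 2740
2740 * 1452 = 3978480 ≡ 7737
7737 * 2967 = 22955679 ≡ 2647

2647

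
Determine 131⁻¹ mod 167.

51

Run the extended Euclidean algorithm:
167 = 1·131 + 36
131 = 3·36 + 23
36 = 1·23 + 13
23 = 1·13 + 10
13 = 1·10 + 3
10 = 3·3 + 1
3 = 3·1 + 0
gcd(131, 167) = 1, so the inverse exists.
Back-substitute for 1:
1 = 1·10 − 3·3
  = −3·13 + 4·10
  = 4·23 − 7·13
  = −7·36 + 11·23
  = 11·131 − 40·36
  = −40·167 + 51·131
So 131⁻¹ ≡ 51 (mod 167).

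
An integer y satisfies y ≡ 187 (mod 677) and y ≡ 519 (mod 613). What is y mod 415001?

237137

677⁻¹ mod 613: 677×182 ≡ 1 (mod 613), so 677⁻¹ ≡ 182.
y = 187 + 677×((519 − 187)×182 mod 613) = 187 + 677×350 = 237137.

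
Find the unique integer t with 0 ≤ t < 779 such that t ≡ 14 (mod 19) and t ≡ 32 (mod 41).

565

19⁻¹ mod 41: 19×13 ≡ 1 (mod 41), so 19⁻¹ ≡ 13.
t = 14 + 19×((32 − 14)×13 mod 41) = 14 + 19×29 = 565.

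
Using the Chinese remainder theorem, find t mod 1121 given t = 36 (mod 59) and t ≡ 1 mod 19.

59⁻¹ mod 19: 59*10 ≡ 1 (mod 19), so 59⁻¹ ≡ 10.
t = 36 + 59*((1 − 36)*10 mod 19) = 36 + 59*11 = 685.
Check: 685 mod 59 = 36, 685 mod 19 = 1. ✓

685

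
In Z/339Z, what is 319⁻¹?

Run the extended Euclidean algorithm:
339 = 1*319 + 20
319 = 15*20 + 19
20 = 1*19 + 1
19 = 19*1 + 0
gcd(319, 339) = 1, so the inverse exists.
Back-substitute for 1:
1 = 1*20 − 1*19
  = −1*319 + 16*20
  = 16*339 − 17*319
So 319⁻¹ ≡ −17 ≡ 322 (mod 339).

322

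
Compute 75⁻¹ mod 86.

39

86 = 1*75 + 11
75 = 6*11 + 9
11 = 1*9 + 2
9 = 4*2 + 1
2 = 2*1 + 0
gcd(75, 86) = 1, so the inverse exists.
Back-substitute for 1:
1 = 1*9 − 4*2
  = −4*11 + 5*9
  = 5*75 − 34*11
  = −34*86 + 39*75
So 75⁻¹ ≡ 39 (mod 86).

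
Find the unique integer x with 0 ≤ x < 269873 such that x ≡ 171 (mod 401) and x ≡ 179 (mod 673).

230345

401⁻¹ mod 673: 401×240 ≡ 1 (mod 673), so 401⁻¹ ≡ 240.
x = 171 + 401×((179 − 171)×240 mod 673) = 171 + 401×574 = 230345.
Check: 230345 mod 401 = 171, 230345 mod 673 = 179. ✓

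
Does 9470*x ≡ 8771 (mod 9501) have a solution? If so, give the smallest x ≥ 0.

gcd(9470, 9501) = 1, so a unique solution mod 9501 exists.
9470⁻¹ ≡ 8888 (mod 9501).
x ≡ 8888*8771 ≡ 943 (mod 9501).

943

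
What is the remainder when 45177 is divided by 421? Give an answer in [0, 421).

45177 = 107*421 + 130, so 45177 ≡ 130 (mod 421).

130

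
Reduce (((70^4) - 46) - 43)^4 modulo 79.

(70)^4 ≡ 4 (mod 79)
4 - 46 = -42 ≡ 37 (mod 79)
37 - 43 = -6 ≡ 73 (mod 79)
(73)^4 ≡ 32 (mod 79)

32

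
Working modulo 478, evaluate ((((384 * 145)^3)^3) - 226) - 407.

384 * 145 = 55680 ≡ 232 (mod 478)
(232)^3 ≡ 374 (mod 478)
(374)^3 ≡ 348 (mod 478)
348 - 226 = 122
122 - 407 = -285 ≡ 193 (mod 478)

193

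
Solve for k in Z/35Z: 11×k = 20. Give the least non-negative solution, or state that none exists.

5

gcd(11, 35) = 1, so a unique solution mod 35 exists.
11⁻¹ ≡ 16 (mod 35).
k ≡ 16×20 ≡ 5 (mod 35).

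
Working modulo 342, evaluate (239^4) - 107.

284

(239)^4 ≡ 49 (mod 342)
49 - 107 = -58 ≡ 284 (mod 342)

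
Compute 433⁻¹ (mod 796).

796 = 1*433 + 363
433 = 1*363 + 70
363 = 5*70 + 13
70 = 5*13 + 5
13 = 2*5 + 3
5 = 1*3 + 2
3 = 1*2 + 1
2 = 2*1 + 0
gcd(433, 796) = 1, so the inverse exists.
Bézout: 1 = 167*796 − 307*433.
So 433⁻¹ ≡ −307 ≡ 489 (mod 796).

489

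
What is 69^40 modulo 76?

By square-and-multiply:
40 in binary is 101000, i.e. 40 = 32 + 8.
69^1 ≡ 69 (mod 76)
69^2 ≡ 69^2 = 4761 ≡ 49 (mod 76)
69^4 ≡ 49^2 = 2401 ≡ 45 (mod 76)
69^8 ≡ 45^2 = 2025 ≡ 49 (mod 76)
69^16 ≡ 49^2 = 2401 ≡ 45 (mod 76)
69^32 ≡ 45^2 = 2025 ≡ 49 (mod 76)
69^40 = 69^32 × 69^8 ≡ 49 × 49 (mod 76).
49 × 49 = 2401 ≡ 45 (mod 76).

45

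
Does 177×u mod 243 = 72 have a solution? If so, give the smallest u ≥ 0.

gcd(177, 243) = 3, and 3 | 72, so solutions exist.
Divide through by 3: 59×u ≡ 24 mod 81.
59⁻¹ ≡ 11 (mod 81).
u ≡ 11×24 ≡ 21 (mod 81).
The smallest non-negative solution is u = 21.

21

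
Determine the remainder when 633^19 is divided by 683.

19 in binary is 10011, i.e. 19 = 16 + 2 + 1.
633^1 ≡ 633 (mod 683)
633^2 ≡ 633^2 = 400689 ≡ 451 (mod 683)
633^4 ≡ 451^2 = 203401 ≡ 550 (mod 683)
633^8 ≡ 550^2 = 302500 ≡ 614 (mod 683)
633^16 ≡ 614^2 = 376996 ≡ 663 (mod 683)
633^19 = 633^16 · 633^2 · 633^1 ≡ 663 · 451 · 633 (mod 683).
Accumulate the product:
663 · 451 = 299013 ≡ 542
542 · 633 = 343086 ≡ 220

220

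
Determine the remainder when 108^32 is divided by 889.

107

108^1 ≡ 108 (mod 889)
108^2 ≡ 108^2 = 11664 ≡ 107 (mod 889)
108^4 ≡ 107^2 = 11449 ≡ 781 (mod 889)
108^8 ≡ 781^2 = 609961 ≡ 107 (mod 889)
108^16 ≡ 107^2 = 11449 ≡ 781 (mod 889)
108^32 ≡ 781^2 = 609961 ≡ 107 (mod 889)
So 108^32 ≡ 107 (mod 889).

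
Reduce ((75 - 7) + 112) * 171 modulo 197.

48

75 - 7 = 68
68 + 112 = 180
180 * 171 = 30780 ≡ 48 (mod 197)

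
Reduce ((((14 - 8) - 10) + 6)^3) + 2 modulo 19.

10

14 - 8 = 6
6 - 10 = -4 ≡ 15 (mod 19)
15 + 6 = 21 ≡ 2 (mod 19)
(2)^3 ≡ 8 (mod 19)
8 + 2 = 10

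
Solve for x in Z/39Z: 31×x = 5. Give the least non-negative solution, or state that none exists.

14

gcd(31, 39) = 1, so a unique solution mod 39 exists.
31⁻¹ ≡ 34 (mod 39).
x ≡ 34×5 ≡ 14 (mod 39).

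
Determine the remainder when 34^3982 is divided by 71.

3982 in binary is 111110001110, i.e. 3982 = 2048 + 1024 + 512 + 256 + 128 + 8 + 4 + 2.
34^1 ≡ 34 (mod 71)
34^2 ≡ 34^2 = 1156 ≡ 20 (mod 71)
34^4 ≡ 20^2 = 400 ≡ 45 (mod 71)
34^8 ≡ 45^2 = 2025 ≡ 37 (mod 71)
34^16 ≡ 37^2 = 1369 ≡ 20 (mod 71)
34^32 ≡ 20^2 = 400 ≡ 45 (mod 71)
34^64 ≡ 45^2 = 2025 ≡ 37 (mod 71)
34^128 ≡ 37^2 = 1369 ≡ 20 (mod 71)
34^256 ≡ 20^2 = 400 ≡ 45 (mod 71)
34^512 ≡ 45^2 = 2025 ≡ 37 (mod 71)
34^1024 ≡ 37^2 = 1369 ≡ 20 (mod 71)
34^2048 ≡ 20^2 = 400 ≡ 45 (mod 71)
34^3982 = 34^2048 * 34^1024 * 34^512 * 34^256 * 34^128 * 34^8 * 34^4 * 34^2 ≡ 45 * 20 * 37 * 45 * 20 * 37 * 45 * 20 (mod 71).
Accumulate the product:
45 * 20 = 900 ≡ 48
48 * 37 = 1776 ≡ 1
1 * 45 = 45
45 * 20 = 900 ≡ 48
48 * 37 = 1776 ≡ 1
1 * 45 = 45
45 * 20 = 900 ≡ 48

48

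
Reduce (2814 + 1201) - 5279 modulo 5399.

2814 + 1201 = 4015
4015 - 5279 = -1264 ≡ 4135 (mod 5399)

4135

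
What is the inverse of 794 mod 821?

Run the extended Euclidean algorithm:
821 = 1*794 + 27
794 = 29*27 + 11
27 = 2*11 + 5
11 = 2*5 + 1
5 = 5*1 + 0
gcd(794, 821) = 1, so the inverse exists.
Bézout: 1 = −147*821 + 152*794.
So 794⁻¹ ≡ 152 (mod 821).

152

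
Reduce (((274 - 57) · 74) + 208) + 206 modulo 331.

253

274 - 57 = 217
217 · 74 = 16058 ≡ 170 (mod 331)
170 + 208 = 378 ≡ 47 (mod 331)
47 + 206 = 253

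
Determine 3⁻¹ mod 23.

23 = 7*3 + 2
3 = 1*2 + 1
2 = 2*1 + 0
gcd(3, 23) = 1, so the inverse exists.
Bézout: 1 = −1*23 + 8*3.
So 3⁻¹ ≡ 8 (mod 23).

8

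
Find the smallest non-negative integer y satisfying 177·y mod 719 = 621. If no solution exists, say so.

gcd(177, 719) = 1, so a unique solution mod 719 exists.
177⁻¹ ≡ 65 (mod 719).
y ≡ 65·621 ≡ 101 (mod 719).

101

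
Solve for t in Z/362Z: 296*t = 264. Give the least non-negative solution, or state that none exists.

gcd(296, 362) = 2, and 2 | 264, so solutions exist.
Divide through by 2: 148*t mod 181 = 132.
148⁻¹ ≡ 170 (mod 181).
t ≡ 170*132 ≡ 177 (mod 181).
The smallest non-negative solution is t = 177.

177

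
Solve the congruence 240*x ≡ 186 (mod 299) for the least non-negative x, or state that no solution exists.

83

gcd(240, 299) = 1, so a unique solution mod 299 exists.
240⁻¹ ≡ 76 (mod 299).
x ≡ 76*186 ≡ 83 (mod 299).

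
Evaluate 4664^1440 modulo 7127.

3042

4664^1 ≡ 4664 (mod 7127)
4664^2 ≡ 4664^2 = 21752896 ≡ 1292 (mod 7127)
4664^4 ≡ 1292^2 = 1669264 ≡ 1546 (mod 7127)
4664^8 ≡ 1546^2 = 2390116 ≡ 2571 (mod 7127)
4664^16 ≡ 2571^2 = 6610041 ≡ 3312 (mod 7127)
4664^32 ≡ 3312^2 = 10969344 ≡ 891 (mod 7127)
4664^64 ≡ 891^2 = 793881 ≡ 2784 (mod 7127)
4664^128 ≡ 2784^2 = 7750656 ≡ 3607 (mod 7127)
4664^256 ≡ 3607^2 = 13010449 ≡ 3674 (mod 7127)
4664^512 ≡ 3674^2 = 13498276 ≡ 6865 (mod 7127)
4664^1024 ≡ 6865^2 = 47128225 ≡ 4501 (mod 7127)
4664^1440 = 4664^1024 × 4664^256 × 4664^128 × 4664^32 ≡ 4501 × 3674 × 3607 × 891 (mod 7127).
Accumulate the product:
4501 × 3674 = 16536674 ≡ 2034
2034 × 3607 = 7336638 ≡ 2955
2955 × 891 = 2632905 ≡ 3042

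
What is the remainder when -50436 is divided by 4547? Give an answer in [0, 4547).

4128

-50436 = -12*4547 + 4128, so -50436 ≡ 4128 (mod 4547).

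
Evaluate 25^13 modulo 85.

60

Using repeated squaring:
13 in binary is 1101, i.e. 13 = 8 + 4 + 1.
25^1 ≡ 25 (mod 85)
25^2 ≡ 25^2 = 625 ≡ 30 (mod 85)
25^4 ≡ 30^2 = 900 ≡ 50 (mod 85)
25^8 ≡ 50^2 = 2500 ≡ 35 (mod 85)
25^13 = 25^8 * 25^4 * 25^1 ≡ 35 * 50 * 25 (mod 85).
Accumulate the product:
35 * 50 = 1750 ≡ 50
50 * 25 = 1250 ≡ 60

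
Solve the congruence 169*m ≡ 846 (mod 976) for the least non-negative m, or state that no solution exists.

750

gcd(169, 976) = 1, so a unique solution mod 976 exists.
169⁻¹ ≡ 745 (mod 976).
m ≡ 745*846 ≡ 750 (mod 976).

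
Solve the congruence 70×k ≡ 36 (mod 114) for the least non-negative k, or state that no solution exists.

51

gcd(70, 114) = 2, and 2 | 36, so solutions exist.
Divide through by 2: 35×k = 18 (mod 57).
35⁻¹ ≡ 44 (mod 57).
k ≡ 44×18 ≡ 51 (mod 57).
The smallest non-negative solution is k = 51.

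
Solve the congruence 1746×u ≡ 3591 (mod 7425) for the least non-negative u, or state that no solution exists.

gcd(1746, 7425) = 9, and 9 | 3591, so solutions exist.
Divide through by 9: 194×u mod 825 = 399.
194⁻¹ ≡ 404 (mod 825).
u ≡ 404×399 ≡ 321 (mod 825).
The smallest non-negative solution is u = 321.

321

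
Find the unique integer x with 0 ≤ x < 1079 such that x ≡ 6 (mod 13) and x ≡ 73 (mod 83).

903

13⁻¹ mod 83: 13×32 ≡ 1 (mod 83), so 13⁻¹ ≡ 32.
x = 6 + 13×((73 − 6)×32 mod 83) = 6 + 13×69 = 903.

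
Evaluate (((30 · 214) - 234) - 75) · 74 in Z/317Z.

172

30 · 214 = 6420 ≡ 80 (mod 317)
80 - 234 = -154 ≡ 163 (mod 317)
163 - 75 = 88
88 · 74 = 6512 ≡ 172 (mod 317)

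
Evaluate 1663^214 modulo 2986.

1107

Using repeated squaring:
214 in binary is 11010110, i.e. 214 = 128 + 64 + 16 + 4 + 2.
1663^1 ≡ 1663 (mod 2986)
1663^2 ≡ 1663^2 = 2765569 ≡ 533 (mod 2986)
1663^4 ≡ 533^2 = 284089 ≡ 419 (mod 2986)
1663^8 ≡ 419^2 = 175561 ≡ 2373 (mod 2986)
1663^16 ≡ 2373^2 = 5631129 ≡ 2519 (mod 2986)
1663^32 ≡ 2519^2 = 6345361 ≡ 111 (mod 2986)
1663^64 ≡ 111^2 = 12321 ≡ 377 (mod 2986)
1663^128 ≡ 377^2 = 142129 ≡ 1787 (mod 2986)
1663^214 = 1663^128 * 1663^64 * 1663^16 * 1663^4 * 1663^2 ≡ 1787 * 377 * 2519 * 419 * 533 (mod 2986).
Accumulate the product:
1787 * 377 = 673699 ≡ 1849
1849 * 2519 = 4657631 ≡ 2457
2457 * 419 = 1029483 ≡ 2299
2299 * 533 = 1225367 ≡ 1107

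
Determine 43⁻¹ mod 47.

47 = 1·43 + 4
43 = 10·4 + 3
4 = 1·3 + 1
3 = 3·1 + 0
gcd(43, 47) = 1, so the inverse exists.
Back-substitute for 1:
1 = 1·4 − 1·3
  = −1·43 + 11·4
  = 11·47 − 12·43
So 43⁻¹ ≡ −12 ≡ 35 (mod 47).

35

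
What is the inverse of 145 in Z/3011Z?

1329

By the extended Euclidean algorithm:
3011 = 20*145 + 111
145 = 1*111 + 34
111 = 3*34 + 9
34 = 3*9 + 7
9 = 1*7 + 2
7 = 3*2 + 1
2 = 2*1 + 0
gcd(145, 3011) = 1, so the inverse exists.
Back-substitute for 1:
1 = 1*7 − 3*2
  = −3*9 + 4*7
  = 4*34 − 15*9
  = −15*111 + 49*34
  = 49*145 − 64*111
  = −64*3011 + 1329*145
So 145⁻¹ ≡ 1329 (mod 3011).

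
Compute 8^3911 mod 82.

74

Using repeated squaring:
8^1 ≡ 8 (mod 82)
8^2 ≡ 8^2 = 64 (mod 82)
8^4 ≡ 64^2 = 4096 ≡ 78 (mod 82)
8^8 ≡ 78^2 = 6084 ≡ 16 (mod 82)
8^16 ≡ 16^2 = 256 ≡ 10 (mod 82)
8^32 ≡ 10^2 = 100 ≡ 18 (mod 82)
8^64 ≡ 18^2 = 324 ≡ 78 (mod 82)
8^128 ≡ 78^2 = 6084 ≡ 16 (mod 82)
8^256 ≡ 16^2 = 256 ≡ 10 (mod 82)
8^512 ≡ 10^2 = 100 ≡ 18 (mod 82)
8^1024 ≡ 18^2 = 324 ≡ 78 (mod 82)
8^2048 ≡ 78^2 = 6084 ≡ 16 (mod 82)
8^3911 = 8^2048 · 8^1024 · 8^512 · 8^256 · 8^64 · 8^4 · 8^2 · 8^1 ≡ 16 · 78 · 18 · 10 · 78 · 78 · 64 · 8 (mod 82).
Accumulate the product:
16 · 78 = 1248 ≡ 18
18 · 18 = 324 ≡ 78
78 · 10 = 780 ≡ 42
42 · 78 = 3276 ≡ 78
78 · 78 = 6084 ≡ 16
16 · 64 = 1024 ≡ 40
40 · 8 = 320 ≡ 74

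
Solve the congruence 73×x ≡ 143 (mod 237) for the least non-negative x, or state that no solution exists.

gcd(73, 237) = 1, so a unique solution mod 237 exists.
73⁻¹ ≡ 13 (mod 237).
x ≡ 13×143 ≡ 200 (mod 237).

200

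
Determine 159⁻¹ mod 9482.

5069

9482 = 59×159 + 101
159 = 1×101 + 58
101 = 1×58 + 43
58 = 1×43 + 15
43 = 2×15 + 13
15 = 1×13 + 2
13 = 6×2 + 1
2 = 2×1 + 0
gcd(159, 9482) = 1, so the inverse exists.
Back-substitute for 1:
1 = 1×13 − 6×2
  = −6×15 + 7×13
  = 7×43 − 20×15
  = −20×58 + 27×43
  = 27×101 − 47×58
  = −47×159 + 74×101
  = 74×9482 − 4413×159
So 159⁻¹ ≡ −4413 ≡ 5069 (mod 9482).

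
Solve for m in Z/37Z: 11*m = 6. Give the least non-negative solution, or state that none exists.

14

gcd(11, 37) = 1, so a unique solution mod 37 exists.
11⁻¹ ≡ 27 (mod 37).
m ≡ 27*6 ≡ 14 (mod 37).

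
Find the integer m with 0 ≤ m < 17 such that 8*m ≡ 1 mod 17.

17 = 2·8 + 1
8 = 8·1 + 0
gcd(8, 17) = 1, so the inverse exists.
Back-substitute for 1:
1 = 1·17 − 2·8
So 8⁻¹ ≡ −2 ≡ 15 (mod 17).

15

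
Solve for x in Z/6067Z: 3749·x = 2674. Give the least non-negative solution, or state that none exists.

gcd(3749, 6067) = 1, so a unique solution mod 6067 exists.
3749⁻¹ ≡ 2777 (mod 6067).
x ≡ 2777·2674 ≡ 5757 (mod 6067).

5757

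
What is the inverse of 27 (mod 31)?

By the extended Euclidean algorithm:
31 = 1×27 + 4
27 = 6×4 + 3
4 = 1×3 + 1
3 = 3×1 + 0
gcd(27, 31) = 1, so the inverse exists.
Bézout: 1 = 7×31 − 8×27.
So 27⁻¹ ≡ −8 ≡ 23 (mod 31).

23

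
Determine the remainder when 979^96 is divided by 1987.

979^1 ≡ 979 (mod 1987)
979^2 ≡ 979^2 = 958441 ≡ 707 (mod 1987)
979^4 ≡ 707^2 = 499849 ≡ 1112 (mod 1987)
979^8 ≡ 1112^2 = 1236544 ≡ 630 (mod 1987)
979^16 ≡ 630^2 = 396900 ≡ 1487 (mod 1987)
979^32 ≡ 1487^2 = 2211169 ≡ 1625 (mod 1987)
979^64 ≡ 1625^2 = 2640625 ≡ 1889 (mod 1987)
979^96 = 979^64 × 979^32 ≡ 1889 × 1625 (mod 1987).
1889 × 1625 = 3069625 ≡ 1697 (mod 1987).

1697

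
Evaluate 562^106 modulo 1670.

106 in binary is 1101010, i.e. 106 = 64 + 32 + 8 + 2.
562^1 ≡ 562 (mod 1670)
562^2 ≡ 562^2 = 315844 ≡ 214 (mod 1670)
562^4 ≡ 214^2 = 45796 ≡ 706 (mod 1670)
562^8 ≡ 706^2 = 498436 ≡ 776 (mod 1670)
562^16 ≡ 776^2 = 602176 ≡ 976 (mod 1670)
562^32 ≡ 976^2 = 952576 ≡ 676 (mod 1670)
562^64 ≡ 676^2 = 456976 ≡ 1066 (mod 1670)
562^106 = 562^64 · 562^32 · 562^8 · 562^2 ≡ 1066 · 676 · 776 · 214 (mod 1670).
Accumulate the product:
1066 · 676 = 720616 ≡ 846
846 · 776 = 656496 ≡ 186
186 · 214 = 39804 ≡ 1394

1394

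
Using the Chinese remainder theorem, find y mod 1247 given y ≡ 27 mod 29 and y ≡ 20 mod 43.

29⁻¹ mod 43: 29×3 ≡ 1 (mod 43), so 29⁻¹ ≡ 3.
y = 27 + 29×((20 − 27)×3 mod 43) = 27 + 29×22 = 665.
Check: 665 mod 29 = 27, 665 mod 43 = 20. ✓

665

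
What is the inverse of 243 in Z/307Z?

Apply the Euclidean algorithm and back-substitute:
307 = 1·243 + 64
243 = 3·64 + 51
64 = 1·51 + 13
51 = 3·13 + 12
13 = 1·12 + 1
12 = 12·1 + 0
gcd(243, 307) = 1, so the inverse exists.
Back-substitute for 1:
1 = 1·13 − 1·12
  = −1·51 + 4·13
  = 4·64 − 5·51
  = −5·243 + 19·64
  = 19·307 − 24·243
So 243⁻¹ ≡ −24 ≡ 283 (mod 307).

283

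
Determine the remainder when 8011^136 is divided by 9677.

8011^1 ≡ 8011 (mod 9677)
8011^2 ≡ 8011^2 = 64176121 ≡ 7934 (mod 9677)
8011^4 ≡ 7934^2 = 62948356 ≡ 9148 (mod 9677)
8011^8 ≡ 9148^2 = 83685904 ≡ 8885 (mod 9677)
8011^16 ≡ 8885^2 = 78943225 ≡ 7936 (mod 9677)
8011^32 ≡ 7936^2 = 62980096 ≡ 2180 (mod 9677)
8011^64 ≡ 2180^2 = 4752400 ≡ 993 (mod 9677)
8011^128 ≡ 993^2 = 986049 ≡ 8672 (mod 9677)
8011^136 = 8011^128 · 8011^8 ≡ 8672 · 8885 (mod 9677).
8672 · 8885 = 77050720 ≡ 2446 (mod 9677).

2446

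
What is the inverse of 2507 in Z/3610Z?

1823

3610 = 1·2507 + 1103
2507 = 2·1103 + 301
1103 = 3·301 + 200
301 = 1·200 + 101
200 = 1·101 + 99
101 = 1·99 + 2
99 = 49·2 + 1
2 = 2·1 + 0
gcd(2507, 3610) = 1, so the inverse exists.
Bézout: 1 = 1241·3610 − 1787·2507.
So 2507⁻¹ ≡ −1787 ≡ 1823 (mod 3610).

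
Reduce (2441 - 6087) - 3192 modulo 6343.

5848

2441 - 6087 = -3646 ≡ 2697 (mod 6343)
2697 - 3192 = -495 ≡ 5848 (mod 6343)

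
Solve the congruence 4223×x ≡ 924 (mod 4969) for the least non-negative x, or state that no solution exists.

gcd(4223, 4969) = 1, so a unique solution mod 4969 exists.
4223⁻¹ ≡ 4203 (mod 4969).
x ≡ 4203×924 ≡ 2783 (mod 4969).

2783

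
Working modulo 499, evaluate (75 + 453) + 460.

489

75 + 453 = 528 ≡ 29 (mod 499)
29 + 460 = 489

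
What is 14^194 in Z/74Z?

48

By square-and-multiply:
194 in binary is 11000010, i.e. 194 = 128 + 64 + 2.
14^1 ≡ 14 (mod 74)
14^2 ≡ 14^2 = 196 ≡ 48 (mod 74)
14^4 ≡ 48^2 = 2304 ≡ 10 (mod 74)
14^8 ≡ 10^2 = 100 ≡ 26 (mod 74)
14^16 ≡ 26^2 = 676 ≡ 10 (mod 74)
14^32 ≡ 10^2 = 100 ≡ 26 (mod 74)
14^64 ≡ 26^2 = 676 ≡ 10 (mod 74)
14^128 ≡ 10^2 = 100 ≡ 26 (mod 74)
14^194 = 14^128 * 14^64 * 14^2 ≡ 26 * 10 * 48 (mod 74).
Accumulate the product:
26 * 10 = 260 ≡ 38
38 * 48 = 1824 ≡ 48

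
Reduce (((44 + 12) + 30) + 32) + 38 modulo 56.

44 + 12 = 56 ≡ 0 (mod 56)
0 + 30 = 30
30 + 32 = 62 ≡ 6 (mod 56)
6 + 38 = 44

44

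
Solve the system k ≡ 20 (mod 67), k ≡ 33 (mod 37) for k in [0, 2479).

958

67⁻¹ mod 37: 67·21 ≡ 1 (mod 37), so 67⁻¹ ≡ 21.
k = 20 + 67·((33 − 20)·21 mod 37) = 20 + 67·14 = 958.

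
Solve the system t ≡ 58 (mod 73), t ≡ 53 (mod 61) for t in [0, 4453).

73⁻¹ mod 61: 73*56 ≡ 1 (mod 61), so 73⁻¹ ≡ 56.
t = 58 + 73*((53 − 58)*56 mod 61) = 58 + 73*25 = 1883.

1883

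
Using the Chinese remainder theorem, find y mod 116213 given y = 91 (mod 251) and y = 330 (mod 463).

251⁻¹ mod 463: 251*190 ≡ 1 (mod 463), so 251⁻¹ ≡ 190.
y = 91 + 251*((330 − 91)*190 mod 463) = 91 + 251*36 = 9127.
Check: 9127 mod 251 = 91, 9127 mod 463 = 330. ✓

9127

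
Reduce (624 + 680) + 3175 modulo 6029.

624 + 680 = 1304
1304 + 3175 = 4479

4479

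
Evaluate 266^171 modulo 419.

334

By square-and-multiply:
171 in binary is 10101011, i.e. 171 = 128 + 32 + 8 + 2 + 1.
266^1 ≡ 266 (mod 419)
266^2 ≡ 266^2 = 70756 ≡ 364 (mod 419)
266^4 ≡ 364^2 = 132496 ≡ 92 (mod 419)
266^8 ≡ 92^2 = 8464 ≡ 84 (mod 419)
266^16 ≡ 84^2 = 7056 ≡ 352 (mod 419)
266^32 ≡ 352^2 = 123904 ≡ 299 (mod 419)
266^64 ≡ 299^2 = 89401 ≡ 154 (mod 419)
266^128 ≡ 154^2 = 23716 ≡ 252 (mod 419)
266^171 = 266^128 * 266^32 * 266^8 * 266^2 * 266^1 ≡ 252 * 299 * 84 * 364 * 266 (mod 419).
Accumulate the product:
252 * 299 = 75348 ≡ 347
347 * 84 = 29148 ≡ 237
237 * 364 = 86268 ≡ 373
373 * 266 = 99218 ≡ 334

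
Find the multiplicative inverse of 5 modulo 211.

211 = 42×5 + 1
5 = 5×1 + 0
gcd(5, 211) = 1, so the inverse exists.
Back-substitute for 1:
1 = 1×211 − 42×5
So 5⁻¹ ≡ −42 ≡ 169 (mod 211).

169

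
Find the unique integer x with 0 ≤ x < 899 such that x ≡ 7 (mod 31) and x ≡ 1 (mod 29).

813

31⁻¹ mod 29: 31·15 ≡ 1 (mod 29), so 31⁻¹ ≡ 15.
x = 7 + 31·((1 − 7)·15 mod 29) = 7 + 31·26 = 813.
Check: 813 mod 31 = 7, 813 mod 29 = 1. ✓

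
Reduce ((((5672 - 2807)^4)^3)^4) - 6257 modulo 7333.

4073

5672 - 2807 = 2865
(2865)^4 ≡ 3244 (mod 7333)
(3244)^3 ≡ 1931 (mod 7333)
(1931)^4 ≡ 2997 (mod 7333)
2997 - 6257 = -3260 ≡ 4073 (mod 7333)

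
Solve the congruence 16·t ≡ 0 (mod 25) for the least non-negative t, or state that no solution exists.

gcd(16, 25) = 1, so a unique solution mod 25 exists.
16⁻¹ ≡ 11 (mod 25).
t ≡ 11·0 ≡ 0 (mod 25).

0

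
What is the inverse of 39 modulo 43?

32

Apply the Euclidean algorithm and back-substitute:
43 = 1×39 + 4
39 = 9×4 + 3
4 = 1×3 + 1
3 = 3×1 + 0
gcd(39, 43) = 1, so the inverse exists.
Bézout: 1 = 10×43 − 11×39.
So 39⁻¹ ≡ −11 ≡ 32 (mod 43).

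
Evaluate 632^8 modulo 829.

632^1 ≡ 632 (mod 829)
632^2 ≡ 632^2 = 399424 ≡ 675 (mod 829)
632^4 ≡ 675^2 = 455625 ≡ 504 (mod 829)
632^8 ≡ 504^2 = 254016 ≡ 342 (mod 829)
So 632^8 ≡ 342 (mod 829).

342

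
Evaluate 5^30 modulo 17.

30 in binary is 11110, i.e. 30 = 16 + 8 + 4 + 2.
5^1 ≡ 5 (mod 17)
5^2 ≡ 5^2 = 25 ≡ 8 (mod 17)
5^4 ≡ 8^2 = 64 ≡ 13 (mod 17)
5^8 ≡ 13^2 = 169 ≡ 16 (mod 17)
5^16 ≡ 16^2 = 256 ≡ 1 (mod 17)
5^30 = 5^16 * 5^8 * 5^4 * 5^2 ≡ 1 * 16 * 13 * 8 (mod 17).
Accumulate the product:
1 * 16 = 16
16 * 13 = 208 ≡ 4
4 * 8 = 32 ≡ 15

15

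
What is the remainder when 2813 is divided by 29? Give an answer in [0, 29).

0

2813 = 97·29 + 0, so 2813 ≡ 0 (mod 29).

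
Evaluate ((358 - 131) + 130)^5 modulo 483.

294

358 - 131 = 227
227 + 130 = 357
(357)^5 ≡ 294 (mod 483)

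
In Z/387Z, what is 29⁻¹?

387 = 13×29 + 10
29 = 2×10 + 9
10 = 1×9 + 1
9 = 9×1 + 0
gcd(29, 387) = 1, so the inverse exists.
Bézout: 1 = 3×387 − 40×29.
So 29⁻¹ ≡ −40 ≡ 347 (mod 387).

347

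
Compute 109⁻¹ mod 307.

By the extended Euclidean algorithm:
307 = 2·109 + 89
109 = 1·89 + 20
89 = 4·20 + 9
20 = 2·9 + 2
9 = 4·2 + 1
2 = 2·1 + 0
gcd(109, 307) = 1, so the inverse exists.
Back-substitute for 1:
1 = 1·9 − 4·2
  = −4·20 + 9·9
  = 9·89 − 40·20
  = −40·109 + 49·89
  = 49·307 − 138·109
So 109⁻¹ ≡ −138 ≡ 169 (mod 307).

169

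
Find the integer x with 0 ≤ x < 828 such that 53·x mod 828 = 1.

Run the extended Euclidean algorithm:
828 = 15×53 + 33
53 = 1×33 + 20
33 = 1×20 + 13
20 = 1×13 + 7
13 = 1×7 + 6
7 = 1×6 + 1
6 = 6×1 + 0
gcd(53, 828) = 1, so the inverse exists.
Bézout: 1 = −8×828 + 125×53.
So 53⁻¹ ≡ 125 (mod 828).

125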